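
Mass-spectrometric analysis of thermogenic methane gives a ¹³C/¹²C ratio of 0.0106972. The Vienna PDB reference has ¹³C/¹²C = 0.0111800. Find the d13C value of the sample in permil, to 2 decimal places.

-43.18 permil

d13C = (R_sample / R_standard − 1) × 1000
R_sample / R_standard = 0.0106972 / 0.0111800 = 0.956816
d13C = (0.956816 − 1) × 1000 = -43.184 permil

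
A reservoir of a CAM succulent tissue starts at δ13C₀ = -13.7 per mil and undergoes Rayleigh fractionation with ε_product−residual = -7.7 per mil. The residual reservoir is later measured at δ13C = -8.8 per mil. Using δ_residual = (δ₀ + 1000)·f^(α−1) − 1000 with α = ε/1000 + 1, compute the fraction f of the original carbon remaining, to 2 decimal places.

α − 1 = ε/1000 = -0.0077
(δ_res + 1000)/(δ₀ + 1000) = (-8.8 + 1000)/(-13.7 + 1000) = 991.2/986.3 = 1.004968
f = 1.004968^(1/-0.0077) = exp(ln(1.004968)/-0.0077) = exp(0.00496/-0.0077)
f = exp(-0.6436) = 0.5254

0.53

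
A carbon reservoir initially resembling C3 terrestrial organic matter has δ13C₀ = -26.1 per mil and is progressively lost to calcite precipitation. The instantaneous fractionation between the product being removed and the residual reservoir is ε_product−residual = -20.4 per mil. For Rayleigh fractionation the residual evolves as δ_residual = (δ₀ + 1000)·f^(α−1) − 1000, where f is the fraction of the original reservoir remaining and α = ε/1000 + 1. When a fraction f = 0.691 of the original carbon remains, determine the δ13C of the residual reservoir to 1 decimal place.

Rayleigh residual: δ_res = (δ₀ + 1000)·f^(α−1) − 1000
α = ε/1000 + 1 = 0.97960, so α − 1 = -0.02040
f^(α−1) = 0.691^(-0.02040) = 1.007569
δ_res = (-26.1 + 1000) × 1.007569 − 1000 = 981.271 − 1000 = -18.73 per mil

-18.7 per mil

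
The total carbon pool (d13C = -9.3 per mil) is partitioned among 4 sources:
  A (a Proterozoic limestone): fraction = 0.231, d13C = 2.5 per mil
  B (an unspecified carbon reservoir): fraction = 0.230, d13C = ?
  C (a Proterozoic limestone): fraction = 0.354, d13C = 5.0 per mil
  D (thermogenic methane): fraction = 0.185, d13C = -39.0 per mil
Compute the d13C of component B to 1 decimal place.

Isotope mass balance: δ_bulk = Σ fᵢ·δᵢ.
-9.3 = 0.231×(2.5) + 0.230×δ_B + 0.354×(5.0) + 0.185×(-39.0)
0.230·δ_B = -9.3 − (-4.867) = -4.433
δ_B = -4.433 / 0.230 = -19.27 per mil

-19.3 per mil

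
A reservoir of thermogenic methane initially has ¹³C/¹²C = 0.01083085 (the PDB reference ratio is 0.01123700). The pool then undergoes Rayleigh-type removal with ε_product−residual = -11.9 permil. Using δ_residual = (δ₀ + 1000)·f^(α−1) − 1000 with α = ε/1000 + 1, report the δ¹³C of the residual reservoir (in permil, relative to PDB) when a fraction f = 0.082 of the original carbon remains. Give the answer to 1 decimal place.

δ₀ = (0.01083085/0.01123700 − 1)×1000 = (0.963856 − 1)×1000 = -36.144 permil
α − 1 = ε/1000 = -0.0119
f^(α−1) = 0.082^(-0.0119) = 1.030210
δ_res = (-36.144 + 1000) × 1.030210 − 1000 = 992.974 − 1000 = -7.03 permil

-7.0 permil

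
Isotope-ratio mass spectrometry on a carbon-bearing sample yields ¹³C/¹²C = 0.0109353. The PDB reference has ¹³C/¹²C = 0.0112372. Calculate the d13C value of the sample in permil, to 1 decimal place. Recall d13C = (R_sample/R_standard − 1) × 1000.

d13C = (R_sample / R_standard − 1) × 1000
R_sample / R_standard = 0.0109353 / 0.0112372 = 0.973134
d13C = (0.973134 − 1) × 1000 = -26.87 permil

-26.9 permil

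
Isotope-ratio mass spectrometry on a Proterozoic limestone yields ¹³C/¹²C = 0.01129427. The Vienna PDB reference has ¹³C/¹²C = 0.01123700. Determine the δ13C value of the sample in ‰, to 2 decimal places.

5.10‰

δ13C = (R_sample / R_standard − 1) × 1000
R_sample / R_standard = 0.01129427 / 0.01123700 = 1.005097
δ13C = (1.005097 − 1) × 1000 = 5.097‰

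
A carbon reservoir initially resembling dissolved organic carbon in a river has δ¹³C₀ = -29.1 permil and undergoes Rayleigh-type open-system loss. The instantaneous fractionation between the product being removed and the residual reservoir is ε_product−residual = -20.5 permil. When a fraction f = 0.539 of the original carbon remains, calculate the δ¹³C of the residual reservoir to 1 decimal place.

-16.7 permil

Rayleigh residual: δ_res = (δ₀ + 1000)·f^(α−1) − 1000
α = ε/1000 + 1 = 0.97950, so α − 1 = -0.02050
f^(α−1) = 0.539^(-0.02050) = 1.012750
δ_res = (-29.1 + 1000) × 1.012750 − 1000 = 983.279 − 1000 = -16.72 permil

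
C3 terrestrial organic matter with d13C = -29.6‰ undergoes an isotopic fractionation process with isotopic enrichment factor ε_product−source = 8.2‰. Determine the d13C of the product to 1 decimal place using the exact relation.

To first order, δ_product ≈ δ_source + ε = -21.4‰.
Exactly, δ_product = (δ_source + 1000)·(ε/1000 + 1) − 1000.
δ_product = (-29.6 + 1000) × (8.2/1000 + 1) − 1000
δ_product = -21.64‰

-21.6‰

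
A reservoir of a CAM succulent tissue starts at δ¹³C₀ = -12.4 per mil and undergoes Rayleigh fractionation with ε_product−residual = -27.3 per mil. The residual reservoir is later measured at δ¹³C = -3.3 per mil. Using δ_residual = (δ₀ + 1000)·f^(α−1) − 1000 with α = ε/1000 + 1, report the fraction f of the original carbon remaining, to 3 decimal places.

α − 1 = ε/1000 = -0.0273
(δ_res + 1000)/(δ₀ + 1000) = (-3.3 + 1000)/(-12.4 + 1000) = 996.7/987.6 = 1.009214
f = 1.009214^(1/-0.0273) = exp(ln(1.009214)/-0.0273) = exp(0.00917/-0.0273)
f = exp(-0.3360) = 0.7146

0.715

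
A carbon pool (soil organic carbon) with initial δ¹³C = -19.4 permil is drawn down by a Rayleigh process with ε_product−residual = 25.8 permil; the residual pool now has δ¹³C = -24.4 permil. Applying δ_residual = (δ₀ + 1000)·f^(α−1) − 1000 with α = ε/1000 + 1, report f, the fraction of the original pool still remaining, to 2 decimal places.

α − 1 = ε/1000 = 0.0258
(δ_res + 1000)/(δ₀ + 1000) = (-24.4 + 1000)/(-19.4 + 1000) = 975.6/980.6 = 0.994901
f = 0.994901^(1/0.0258) = exp(ln(0.994901)/0.0258) = exp(-0.00511/0.0258)
f = exp(-0.1981) = 0.8203

0.82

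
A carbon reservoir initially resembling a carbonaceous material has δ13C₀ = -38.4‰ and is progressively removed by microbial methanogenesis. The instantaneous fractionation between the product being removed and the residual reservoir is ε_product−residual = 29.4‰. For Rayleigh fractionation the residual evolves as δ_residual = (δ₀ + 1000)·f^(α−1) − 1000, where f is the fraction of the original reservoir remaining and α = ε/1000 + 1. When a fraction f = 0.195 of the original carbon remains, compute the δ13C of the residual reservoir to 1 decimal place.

Rayleigh residual: δ_res = (δ₀ + 1000)·f^(α−1) − 1000
α = ε/1000 + 1 = 1.02940, so α − 1 = 0.02940
f^(α−1) = 0.195^(0.02940) = 0.953075
δ_res = (-38.4 + 1000) × 0.953075 − 1000 = 916.477 − 1000 = -83.52‰

-83.5‰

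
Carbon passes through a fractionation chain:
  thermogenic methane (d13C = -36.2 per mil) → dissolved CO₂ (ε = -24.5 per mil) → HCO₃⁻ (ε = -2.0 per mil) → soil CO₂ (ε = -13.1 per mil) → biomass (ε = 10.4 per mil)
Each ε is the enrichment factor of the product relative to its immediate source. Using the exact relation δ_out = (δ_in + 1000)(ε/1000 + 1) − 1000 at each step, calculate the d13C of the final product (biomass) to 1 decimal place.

step 1: δ = (-36.20 + 1000)·(-24.5/1000 + 1) − 1000 = -59.81 per mil
step 2: δ = (-59.81 + 1000)·(-2.0/1000 + 1) − 1000 = -61.69 per mil
step 3: δ = (-61.69 + 1000)·(-13.1/1000 + 1) − 1000 = -73.99 per mil
step 4: δ = (-73.99 + 1000)·(10.4/1000 + 1) − 1000 = -64.35 per mil

-64.4 per mil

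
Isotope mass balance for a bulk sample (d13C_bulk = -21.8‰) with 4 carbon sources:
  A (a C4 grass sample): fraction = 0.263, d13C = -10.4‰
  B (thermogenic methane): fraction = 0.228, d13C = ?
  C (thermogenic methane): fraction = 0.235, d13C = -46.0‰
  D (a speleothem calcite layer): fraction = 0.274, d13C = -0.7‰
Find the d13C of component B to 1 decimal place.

-35.4‰

Isotope mass balance: δ_bulk = Σ fᵢ·δᵢ.
-21.8 = 0.263×(-10.4) + 0.228×δ_B + 0.235×(-46.0) + 0.274×(-0.7)
0.228·δ_B = -21.8 − (-13.737) = -8.063
δ_B = -8.063 / 0.228 = -35.36‰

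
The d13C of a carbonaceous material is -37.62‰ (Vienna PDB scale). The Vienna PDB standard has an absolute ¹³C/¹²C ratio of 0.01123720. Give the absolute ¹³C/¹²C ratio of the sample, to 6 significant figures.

R_sample = R_standard × (d13C/1000 + 1)
R_sample = 0.01123720 × (-37.62/1000 + 1) = 0.01123720 × 0.962380
R_sample = 0.0108145

0.0108145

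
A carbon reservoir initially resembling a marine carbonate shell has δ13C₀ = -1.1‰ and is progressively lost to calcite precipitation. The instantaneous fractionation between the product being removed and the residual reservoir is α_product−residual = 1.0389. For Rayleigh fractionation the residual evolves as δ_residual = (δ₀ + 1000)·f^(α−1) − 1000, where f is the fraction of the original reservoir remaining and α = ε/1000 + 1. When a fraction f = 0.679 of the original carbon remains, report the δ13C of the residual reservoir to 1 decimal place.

Rayleigh residual: δ_res = (δ₀ + 1000)·f^(α−1) − 1000
α − 1 = 0.03890
f^(α−1) = 0.679^(0.03890) = 0.985053
δ_res = (-1.1 + 1000) × 0.985053 − 1000 = 983.970 − 1000 = -16.03‰

-16.0‰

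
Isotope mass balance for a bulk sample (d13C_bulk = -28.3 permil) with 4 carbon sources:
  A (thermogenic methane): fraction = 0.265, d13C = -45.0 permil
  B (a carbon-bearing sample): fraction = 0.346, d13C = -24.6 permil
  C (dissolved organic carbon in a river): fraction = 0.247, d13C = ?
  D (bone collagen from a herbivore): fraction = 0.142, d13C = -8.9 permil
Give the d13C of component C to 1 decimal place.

-26.7 permil

Isotope mass balance: δ_bulk = Σ fᵢ·δᵢ.
-28.3 = 0.265×(-45.0) + 0.346×(-24.6) + 0.247×δ_C + 0.142×(-8.9)
0.247·δ_C = -28.3 − (-21.700) = -6.600
δ_C = -6.600 / 0.247 = -26.72 permil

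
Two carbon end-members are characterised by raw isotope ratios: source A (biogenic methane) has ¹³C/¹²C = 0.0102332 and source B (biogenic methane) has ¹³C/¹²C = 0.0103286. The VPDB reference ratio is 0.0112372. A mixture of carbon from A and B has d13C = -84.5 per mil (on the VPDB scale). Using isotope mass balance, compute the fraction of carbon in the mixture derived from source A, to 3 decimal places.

δ_A = (0.0102332/0.0112372 − 1)×1000 = (0.910654 − 1)×1000 = -89.346 per mil
δ_B = (0.0103286/0.0112372 − 1)×1000 = (0.919144 − 1)×1000 = -80.856 per mil
f_A = (δ_mix − δ_B)/(δ_A − δ_B) = (-84.5 − (-80.856))/(-89.346 − (-80.856))
f_A = -3.644 / -8.490 = 0.4292

0.429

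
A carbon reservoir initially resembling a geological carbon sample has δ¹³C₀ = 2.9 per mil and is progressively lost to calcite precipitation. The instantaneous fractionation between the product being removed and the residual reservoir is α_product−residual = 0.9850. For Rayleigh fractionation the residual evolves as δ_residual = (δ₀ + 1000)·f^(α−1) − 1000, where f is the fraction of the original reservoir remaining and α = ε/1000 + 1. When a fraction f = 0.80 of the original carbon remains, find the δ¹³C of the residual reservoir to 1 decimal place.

Rayleigh residual: δ_res = (δ₀ + 1000)·f^(α−1) − 1000
α − 1 = -0.01500
f^(α−1) = 0.80^(-0.01500) = 1.003353
δ_res = (2.9 + 1000) × 1.003353 − 1000 = 1006.262 − 1000 = 6.26 per mil

6.3 per mil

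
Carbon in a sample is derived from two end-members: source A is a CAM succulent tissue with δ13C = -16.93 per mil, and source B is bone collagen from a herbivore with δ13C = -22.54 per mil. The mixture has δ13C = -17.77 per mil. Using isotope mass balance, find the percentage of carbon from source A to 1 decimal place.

δ_mix = f_A·δ_A + (1 − f_A)·δ_B  ⇒  f_A = (δ_mix − δ_B)/(δ_A − δ_B)
f_A = (-17.77 − (-22.54)) / (-16.93 − (-22.54))
f_A = 4.77 / 5.61 = 0.8503

85.0%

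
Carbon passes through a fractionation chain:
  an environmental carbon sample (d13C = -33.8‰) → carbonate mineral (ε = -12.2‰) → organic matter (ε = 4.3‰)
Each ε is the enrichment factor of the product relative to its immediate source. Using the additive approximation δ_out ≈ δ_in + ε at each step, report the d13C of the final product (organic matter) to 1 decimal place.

step 1: δ ≈ -33.8 + (-12.2) = -46.0‰
step 2: δ ≈ -46.0 + (4.3) = -41.7‰

-41.7‰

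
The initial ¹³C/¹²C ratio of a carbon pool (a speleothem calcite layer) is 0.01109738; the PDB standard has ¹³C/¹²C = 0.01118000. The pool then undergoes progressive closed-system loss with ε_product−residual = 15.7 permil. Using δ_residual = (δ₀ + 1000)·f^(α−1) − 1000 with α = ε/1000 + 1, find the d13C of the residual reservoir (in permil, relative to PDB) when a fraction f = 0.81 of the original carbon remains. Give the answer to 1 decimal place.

δ₀ = (0.01109738/0.01118000 − 1)×1000 = (0.992610 − 1)×1000 = -7.390 permil
α − 1 = ε/1000 = 0.0157
f^(α−1) = 0.81^(0.0157) = 0.996697
δ_res = (-7.390 + 1000) × 0.996697 − 1000 = 989.332 − 1000 = -10.67 permil

-10.7 permil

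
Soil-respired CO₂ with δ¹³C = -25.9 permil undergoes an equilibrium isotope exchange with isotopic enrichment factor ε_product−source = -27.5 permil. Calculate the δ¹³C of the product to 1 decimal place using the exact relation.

-52.7 permil

To first order, δ_product ≈ δ_source + ε = -53.4 permil.
Exactly, δ_product = (δ_source + 1000)·(ε/1000 + 1) − 1000.
δ_product = (-25.9 + 1000) × (-27.5/1000 + 1) − 1000
δ_product = -52.69 permil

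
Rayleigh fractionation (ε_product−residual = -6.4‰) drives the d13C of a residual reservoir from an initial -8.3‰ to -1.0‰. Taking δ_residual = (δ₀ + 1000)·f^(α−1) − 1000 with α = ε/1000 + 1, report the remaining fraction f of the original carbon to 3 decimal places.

0.318

α − 1 = ε/1000 = -0.0064
(δ_res + 1000)/(δ₀ + 1000) = (-1.0 + 1000)/(-8.3 + 1000) = 999.0/991.7 = 1.007361
f = 1.007361^(1/-0.0064) = exp(ln(1.007361)/-0.0064) = exp(0.00733/-0.0064)
f = exp(-1.1460) = 0.3179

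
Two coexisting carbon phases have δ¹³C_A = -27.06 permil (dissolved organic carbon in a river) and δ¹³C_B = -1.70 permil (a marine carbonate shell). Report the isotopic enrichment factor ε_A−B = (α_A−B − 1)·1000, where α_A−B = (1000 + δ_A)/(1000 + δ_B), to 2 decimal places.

α_A−B = (1000 + -27.06) / (1000 + -1.70) = 972.94 / 998.30 = 0.974597
ε_A−B = (0.974597 − 1) × 1000 = -25.403 permil
(The approximation ε ≈ δ_A − δ_B would give -25.36 permil.)

-25.40 permil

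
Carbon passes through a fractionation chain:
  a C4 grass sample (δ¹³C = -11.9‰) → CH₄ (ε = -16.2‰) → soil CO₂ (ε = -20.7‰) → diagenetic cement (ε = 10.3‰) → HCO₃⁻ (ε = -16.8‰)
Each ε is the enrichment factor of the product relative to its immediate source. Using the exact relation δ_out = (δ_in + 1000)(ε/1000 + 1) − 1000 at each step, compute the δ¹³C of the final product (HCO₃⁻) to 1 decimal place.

step 1: δ = (-11.90 + 1000)·(-16.2/1000 + 1) − 1000 = -27.91‰
step 2: δ = (-27.91 + 1000)·(-20.7/1000 + 1) − 1000 = -48.03‰
step 3: δ = (-48.03 + 1000)·(10.3/1000 + 1) − 1000 = -38.22‰
step 4: δ = (-38.22 + 1000)·(-16.8/1000 + 1) − 1000 = -54.38‰

-54.4‰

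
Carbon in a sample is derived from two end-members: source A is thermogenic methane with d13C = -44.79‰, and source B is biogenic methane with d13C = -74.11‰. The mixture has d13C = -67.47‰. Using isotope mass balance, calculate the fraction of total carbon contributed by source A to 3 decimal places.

0.226

δ_mix = f_A·δ_A + (1 − f_A)·δ_B  ⇒  f_A = (δ_mix − δ_B)/(δ_A − δ_B)
f_A = (-67.47 − (-74.11)) / (-44.79 − (-74.11))
f_A = 6.64 / 29.32 = 0.2265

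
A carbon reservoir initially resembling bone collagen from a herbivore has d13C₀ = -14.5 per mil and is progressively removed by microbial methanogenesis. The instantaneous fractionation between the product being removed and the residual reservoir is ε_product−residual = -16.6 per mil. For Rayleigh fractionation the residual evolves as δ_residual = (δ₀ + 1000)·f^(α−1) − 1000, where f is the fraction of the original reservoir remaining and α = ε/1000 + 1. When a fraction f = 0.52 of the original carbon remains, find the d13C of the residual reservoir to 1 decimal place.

Rayleigh residual: δ_res = (δ₀ + 1000)·f^(α−1) − 1000
α = ε/1000 + 1 = 0.98340, so α − 1 = -0.01660
f^(α−1) = 0.52^(-0.01660) = 1.010914
δ_res = (-14.5 + 1000) × 1.010914 − 1000 = 996.256 − 1000 = -3.74 per mil

-3.7 per mil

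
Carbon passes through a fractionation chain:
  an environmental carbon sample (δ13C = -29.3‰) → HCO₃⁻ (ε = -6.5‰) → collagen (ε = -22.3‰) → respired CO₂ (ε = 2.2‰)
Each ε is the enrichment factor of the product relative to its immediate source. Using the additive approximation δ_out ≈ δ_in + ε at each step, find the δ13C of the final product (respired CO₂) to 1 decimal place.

step 1: δ ≈ -29.3 + (-6.5) = -35.8‰
step 2: δ ≈ -35.8 + (-22.3) = -58.1‰
step 3: δ ≈ -58.1 + (2.2) = -55.9‰

-55.9‰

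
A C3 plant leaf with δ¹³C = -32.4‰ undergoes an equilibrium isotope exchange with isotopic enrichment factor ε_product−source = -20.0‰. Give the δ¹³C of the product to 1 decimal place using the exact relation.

-51.8‰

To first order, δ_product ≈ δ_source + ε = -52.4‰.
Exactly, δ_product = (δ_source + 1000)·(ε/1000 + 1) − 1000.
δ_product = (-32.4 + 1000) × (-20.0/1000 + 1) − 1000
δ_product = -51.75‰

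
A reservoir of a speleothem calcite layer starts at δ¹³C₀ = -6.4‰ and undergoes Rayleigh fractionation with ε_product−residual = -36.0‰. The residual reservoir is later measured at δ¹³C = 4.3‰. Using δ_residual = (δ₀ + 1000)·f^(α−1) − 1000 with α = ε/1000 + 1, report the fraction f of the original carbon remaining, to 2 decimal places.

0.74

α − 1 = ε/1000 = -0.0360
(δ_res + 1000)/(δ₀ + 1000) = (4.3 + 1000)/(-6.4 + 1000) = 1004.3/993.6 = 1.010769
f = 1.010769^(1/-0.0360) = exp(ln(1.010769)/-0.0360) = exp(0.01071/-0.0360)
f = exp(-0.2975) = 0.7426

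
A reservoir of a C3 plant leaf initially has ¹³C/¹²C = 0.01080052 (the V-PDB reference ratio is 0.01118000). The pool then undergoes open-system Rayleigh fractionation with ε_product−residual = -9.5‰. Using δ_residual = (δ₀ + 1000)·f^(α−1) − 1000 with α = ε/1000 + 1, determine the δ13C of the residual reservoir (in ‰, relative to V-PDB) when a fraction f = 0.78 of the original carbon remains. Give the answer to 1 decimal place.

-31.7‰

δ₀ = (0.01080052/0.01118000 − 1)×1000 = (0.966057 − 1)×1000 = -33.943‰
α − 1 = ε/1000 = -0.0095
f^(α−1) = 0.78^(-0.0095) = 1.002363
δ_res = (-33.943 + 1000) × 1.002363 − 1000 = 968.340 − 1000 = -31.66‰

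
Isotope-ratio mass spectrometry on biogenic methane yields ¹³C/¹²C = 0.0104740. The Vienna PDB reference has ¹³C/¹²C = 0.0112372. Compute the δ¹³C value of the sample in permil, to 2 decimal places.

δ¹³C = (R_sample / R_standard − 1) × 1000
R_sample / R_standard = 0.0104740 / 0.0112372 = 0.932083
δ¹³C = (0.932083 − 1) × 1000 = -67.917 permil

-67.92 permil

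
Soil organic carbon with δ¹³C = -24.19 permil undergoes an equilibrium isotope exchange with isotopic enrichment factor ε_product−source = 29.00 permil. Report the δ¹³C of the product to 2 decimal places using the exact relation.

4.11 permil

Exactly, δ_product = (δ_source + 1000)·(ε/1000 + 1) − 1000.
δ_product = (-24.19 + 1000) × (29.00/1000 + 1) − 1000
δ_product = 4.108 permil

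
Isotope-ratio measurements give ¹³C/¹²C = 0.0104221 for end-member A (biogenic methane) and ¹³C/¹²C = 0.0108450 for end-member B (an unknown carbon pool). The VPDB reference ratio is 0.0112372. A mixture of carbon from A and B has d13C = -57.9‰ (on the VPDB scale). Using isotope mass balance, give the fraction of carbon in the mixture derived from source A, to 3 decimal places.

δ_A = (0.0104221/0.0112372 − 1)×1000 = (0.927464 − 1)×1000 = -72.536‰
δ_B = (0.0108450/0.0112372 − 1)×1000 = (0.965098 − 1)×1000 = -34.902‰
f_A = (δ_mix − δ_B)/(δ_A − δ_B) = (-57.9 − (-34.902))/(-72.536 − (-34.902))
f_A = -22.998 / -37.634 = 0.6111

0.611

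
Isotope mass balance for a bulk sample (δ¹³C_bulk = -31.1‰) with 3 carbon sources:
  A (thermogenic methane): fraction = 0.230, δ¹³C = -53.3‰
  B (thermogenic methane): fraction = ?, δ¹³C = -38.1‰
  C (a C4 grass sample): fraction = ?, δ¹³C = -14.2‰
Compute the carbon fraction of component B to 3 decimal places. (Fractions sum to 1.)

Let f_B and f_C be the unknown fractions; fractions sum to 1 so f_B + f_C = 0.770.
Mass balance: Σ fᵢ·δᵢ = δ_bulk ⇒ f_B·(-38.1) + f_C·(-14.2) = -31.1 − (-12.259) = -18.841
Substitute f_C = 0.770 − f_B:
f_B·(-38.1 − -14.2) = -18.841 − 0.770×(-14.2) = -7.907
f_B = -7.907 / -23.9 = 0.3308

0.331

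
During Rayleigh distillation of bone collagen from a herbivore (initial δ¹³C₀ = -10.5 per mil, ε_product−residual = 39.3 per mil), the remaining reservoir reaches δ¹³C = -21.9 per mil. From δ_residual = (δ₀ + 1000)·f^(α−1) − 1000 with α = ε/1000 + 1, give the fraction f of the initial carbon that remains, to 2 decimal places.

0.74

α − 1 = ε/1000 = 0.0393
(δ_res + 1000)/(δ₀ + 1000) = (-21.9 + 1000)/(-10.5 + 1000) = 978.1/989.5 = 0.988479
f = 0.988479^(1/0.0393) = exp(ln(0.988479)/0.0393) = exp(-0.01159/0.0393)
f = exp(-0.2949) = 0.7446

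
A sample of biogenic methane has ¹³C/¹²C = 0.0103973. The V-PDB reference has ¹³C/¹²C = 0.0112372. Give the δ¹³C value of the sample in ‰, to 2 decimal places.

δ¹³C = (R_sample / R_standard − 1) × 1000
R_sample / R_standard = 0.0103973 / 0.0112372 = 0.925257
δ¹³C = (0.925257 − 1) × 1000 = -74.743‰

-74.74‰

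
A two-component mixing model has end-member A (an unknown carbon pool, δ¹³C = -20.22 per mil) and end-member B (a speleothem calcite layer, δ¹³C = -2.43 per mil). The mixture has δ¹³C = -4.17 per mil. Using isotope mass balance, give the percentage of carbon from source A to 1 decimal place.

9.8%

δ_mix = f_A·δ_A + (1 − f_A)·δ_B  ⇒  f_A = (δ_mix − δ_B)/(δ_A − δ_B)
f_A = (-4.17 − (-2.43)) / (-20.22 − (-2.43))
f_A = -1.74 / -17.79 = 0.0978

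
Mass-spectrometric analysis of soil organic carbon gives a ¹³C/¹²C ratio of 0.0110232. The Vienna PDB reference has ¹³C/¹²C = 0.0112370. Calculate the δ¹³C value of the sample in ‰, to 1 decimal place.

-19.0‰

δ¹³C = (R_sample / R_standard − 1) × 1000
R_sample / R_standard = 0.0110232 / 0.0112370 = 0.980974
δ¹³C = (0.980974 − 1) × 1000 = -19.03‰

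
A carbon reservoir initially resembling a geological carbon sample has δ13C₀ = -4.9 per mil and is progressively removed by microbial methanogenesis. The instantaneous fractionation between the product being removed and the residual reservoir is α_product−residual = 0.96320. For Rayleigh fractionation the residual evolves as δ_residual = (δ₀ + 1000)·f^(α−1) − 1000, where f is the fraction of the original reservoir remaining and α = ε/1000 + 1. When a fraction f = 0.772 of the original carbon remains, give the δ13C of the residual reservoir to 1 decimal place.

Rayleigh residual: δ_res = (δ₀ + 1000)·f^(α−1) − 1000
α − 1 = -0.03680
f^(α−1) = 0.772^(-0.03680) = 1.009568
δ_res = (-4.9 + 1000) × 1.009568 − 1000 = 1004.621 − 1000 = 4.62 per mil

4.6 per mil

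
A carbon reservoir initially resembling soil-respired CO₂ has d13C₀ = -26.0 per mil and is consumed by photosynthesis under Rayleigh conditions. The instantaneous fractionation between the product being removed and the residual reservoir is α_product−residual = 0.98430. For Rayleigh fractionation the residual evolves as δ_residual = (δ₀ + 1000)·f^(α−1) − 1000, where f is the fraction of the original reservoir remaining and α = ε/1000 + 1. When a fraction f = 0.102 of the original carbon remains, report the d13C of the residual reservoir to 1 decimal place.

Rayleigh residual: δ_res = (δ₀ + 1000)·f^(α−1) − 1000
α − 1 = -0.01570
f^(α−1) = 0.102^(-0.01570) = 1.036490
δ_res = (-26.0 + 1000) × 1.036490 − 1000 = 1009.541 − 1000 = 9.54 per mil

9.5 per mil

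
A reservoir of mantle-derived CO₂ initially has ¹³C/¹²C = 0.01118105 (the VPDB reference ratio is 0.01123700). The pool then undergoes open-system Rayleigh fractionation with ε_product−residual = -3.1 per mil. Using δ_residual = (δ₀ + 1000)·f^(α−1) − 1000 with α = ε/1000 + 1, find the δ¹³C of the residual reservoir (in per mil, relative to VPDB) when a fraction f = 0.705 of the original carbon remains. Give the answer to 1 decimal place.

-3.9 per mil

δ₀ = (0.01118105/0.01123700 − 1)×1000 = (0.995021 − 1)×1000 = -4.979 per mil
α − 1 = ε/1000 = -0.0031
f^(α−1) = 0.705^(-0.0031) = 1.001084
δ_res = (-4.979 + 1000) × 1.001084 − 1000 = 996.100 − 1000 = -3.90 per mil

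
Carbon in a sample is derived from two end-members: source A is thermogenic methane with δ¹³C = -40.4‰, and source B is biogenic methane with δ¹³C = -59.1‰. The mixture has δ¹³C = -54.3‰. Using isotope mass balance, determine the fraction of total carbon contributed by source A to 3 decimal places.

0.257

δ_mix = f_A·δ_A + (1 − f_A)·δ_B  ⇒  f_A = (δ_mix − δ_B)/(δ_A − δ_B)
f_A = (-54.3 − (-59.1)) / (-40.4 − (-59.1))
f_A = 4.8 / 18.7 = 0.2567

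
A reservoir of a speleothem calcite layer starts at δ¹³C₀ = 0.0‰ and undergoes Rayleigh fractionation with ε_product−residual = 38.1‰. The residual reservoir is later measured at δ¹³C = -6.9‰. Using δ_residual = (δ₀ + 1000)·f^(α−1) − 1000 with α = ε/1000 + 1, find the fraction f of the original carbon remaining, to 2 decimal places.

α − 1 = ε/1000 = 0.0381
(δ_res + 1000)/(δ₀ + 1000) = (-6.9 + 1000)/(-0.0 + 1000) = 993.1/1000.0 = 0.993100
f = 0.993100^(1/0.0381) = exp(ln(0.993100)/0.0381) = exp(-0.00692/0.0381)
f = exp(-0.1817) = 0.8338

0.83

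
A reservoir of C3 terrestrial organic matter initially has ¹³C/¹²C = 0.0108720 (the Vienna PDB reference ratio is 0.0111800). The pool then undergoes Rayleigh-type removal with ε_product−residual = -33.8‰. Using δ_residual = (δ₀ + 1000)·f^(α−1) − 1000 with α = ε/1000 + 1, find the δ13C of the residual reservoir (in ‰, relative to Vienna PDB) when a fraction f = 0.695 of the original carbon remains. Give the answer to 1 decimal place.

δ₀ = (0.0108720/0.0111800 − 1)×1000 = (0.972451 − 1)×1000 = -27.549‰
α − 1 = ε/1000 = -0.0338
f^(α−1) = 0.695^(-0.0338) = 1.012374
δ_res = (-27.549 + 1000) × 1.012374 − 1000 = 984.484 − 1000 = -15.52‰

-15.5‰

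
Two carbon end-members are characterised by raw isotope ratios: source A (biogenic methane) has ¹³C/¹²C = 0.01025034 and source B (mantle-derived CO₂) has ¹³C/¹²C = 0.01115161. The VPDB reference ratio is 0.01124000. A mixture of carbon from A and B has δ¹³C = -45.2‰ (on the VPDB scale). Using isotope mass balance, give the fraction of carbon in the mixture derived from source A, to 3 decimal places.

δ_A = (0.01025034/0.01124000 − 1)×1000 = (0.911952 − 1)×1000 = -88.048‰
δ_B = (0.01115161/0.01124000 − 1)×1000 = (0.992136 − 1)×1000 = -7.864‰
f_A = (δ_mix − δ_B)/(δ_A − δ_B) = (-45.2 − (-7.864))/(-88.048 − (-7.864))
f_A = -37.336 / -80.184 = 0.4656

0.466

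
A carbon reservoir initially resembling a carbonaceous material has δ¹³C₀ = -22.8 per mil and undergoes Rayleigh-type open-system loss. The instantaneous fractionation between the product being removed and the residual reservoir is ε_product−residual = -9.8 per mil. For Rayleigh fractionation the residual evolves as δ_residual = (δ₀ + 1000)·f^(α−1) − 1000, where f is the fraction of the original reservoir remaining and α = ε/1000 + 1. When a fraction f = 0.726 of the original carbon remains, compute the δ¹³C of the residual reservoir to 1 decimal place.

-19.7 per mil

Rayleigh residual: δ_res = (δ₀ + 1000)·f^(α−1) − 1000
α = ε/1000 + 1 = 0.99020, so α − 1 = -0.00980
f^(α−1) = 0.726^(-0.00980) = 1.003143
δ_res = (-22.8 + 1000) × 1.003143 − 1000 = 980.271 − 1000 = -19.73 per mil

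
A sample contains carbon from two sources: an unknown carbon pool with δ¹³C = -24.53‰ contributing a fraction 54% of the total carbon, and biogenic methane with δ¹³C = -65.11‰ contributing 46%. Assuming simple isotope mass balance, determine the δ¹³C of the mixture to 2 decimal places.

δ_mix = f_A·δ_A + f_B·δ_B
δ_mix = 0.54 × (-24.53) + 0.46 × (-65.11)
δ_mix = -13.246 + -29.951 = -43.197‰

-43.20‰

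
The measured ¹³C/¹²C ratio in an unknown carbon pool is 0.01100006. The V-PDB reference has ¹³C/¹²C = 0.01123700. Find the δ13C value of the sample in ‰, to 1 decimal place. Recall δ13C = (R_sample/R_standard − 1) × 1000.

-21.1‰

δ13C = (R_sample / R_standard − 1) × 1000
R_sample / R_standard = 0.01100006 / 0.01123700 = 0.978914
δ13C = (0.978914 − 1) × 1000 = -21.09‰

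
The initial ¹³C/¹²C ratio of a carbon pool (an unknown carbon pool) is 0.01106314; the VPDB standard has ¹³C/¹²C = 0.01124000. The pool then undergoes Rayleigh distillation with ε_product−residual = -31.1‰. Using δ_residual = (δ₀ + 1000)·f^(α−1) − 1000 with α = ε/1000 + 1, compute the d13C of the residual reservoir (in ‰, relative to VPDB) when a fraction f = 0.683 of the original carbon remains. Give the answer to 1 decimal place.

δ₀ = (0.01106314/0.01124000 − 1)×1000 = (0.984265 − 1)×1000 = -15.735‰
α − 1 = ε/1000 = -0.0311
f^(α−1) = 0.683^(-0.0311) = 1.011928
δ_res = (-15.735 + 1000) × 1.011928 − 1000 = 996.005 − 1000 = -3.99‰

-4.0‰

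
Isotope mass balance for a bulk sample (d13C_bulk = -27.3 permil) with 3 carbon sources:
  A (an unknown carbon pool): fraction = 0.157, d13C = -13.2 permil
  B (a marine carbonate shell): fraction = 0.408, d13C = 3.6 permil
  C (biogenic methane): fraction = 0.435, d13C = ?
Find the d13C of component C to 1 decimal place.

-61.4 permil

Isotope mass balance: δ_bulk = Σ fᵢ·δᵢ.
-27.3 = 0.157×(-13.2) + 0.408×(3.6) + 0.435×δ_C
0.435·δ_C = -27.3 − (-0.604) = -26.696
δ_C = -26.696 / 0.435 = -61.37 permil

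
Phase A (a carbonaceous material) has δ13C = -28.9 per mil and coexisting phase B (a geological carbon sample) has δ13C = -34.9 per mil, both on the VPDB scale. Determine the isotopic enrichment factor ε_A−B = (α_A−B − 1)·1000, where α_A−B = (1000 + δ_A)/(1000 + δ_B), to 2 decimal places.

α_A−B = (1000 + -28.9) / (1000 + -34.9) = 971.1 / 965.1 = 1.006217
ε_A−B = (1.006217 − 1) × 1000 = 6.217 per mil
(The approximation ε ≈ δ_A − δ_B would give 6.0 per mil.)

6.22 per mil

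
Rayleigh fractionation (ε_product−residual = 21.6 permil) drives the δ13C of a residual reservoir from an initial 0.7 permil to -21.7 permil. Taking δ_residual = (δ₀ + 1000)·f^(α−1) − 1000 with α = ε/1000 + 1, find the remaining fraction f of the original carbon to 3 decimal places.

0.351

α − 1 = ε/1000 = 0.0216
(δ_res + 1000)/(δ₀ + 1000) = (-21.7 + 1000)/(0.7 + 1000) = 978.3/1000.7 = 0.977616
f = 0.977616^(1/0.0216) = exp(ln(0.977616)/0.0216) = exp(-0.02264/0.0216)
f = exp(-1.0481) = 0.3506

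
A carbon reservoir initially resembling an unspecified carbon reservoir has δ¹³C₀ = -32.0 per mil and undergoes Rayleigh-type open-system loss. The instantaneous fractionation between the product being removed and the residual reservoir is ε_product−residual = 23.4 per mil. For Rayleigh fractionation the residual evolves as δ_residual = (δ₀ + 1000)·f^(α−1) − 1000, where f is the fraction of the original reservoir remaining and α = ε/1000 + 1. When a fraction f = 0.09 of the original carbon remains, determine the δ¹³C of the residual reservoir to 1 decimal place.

Rayleigh residual: δ_res = (δ₀ + 1000)·f^(α−1) − 1000
α = ε/1000 + 1 = 1.02340, so α − 1 = 0.02340
f^(α−1) = 0.09^(0.02340) = 0.945212
δ_res = (-32.0 + 1000) × 0.945212 − 1000 = 914.965 − 1000 = -85.03 per mil

-85.0 per mil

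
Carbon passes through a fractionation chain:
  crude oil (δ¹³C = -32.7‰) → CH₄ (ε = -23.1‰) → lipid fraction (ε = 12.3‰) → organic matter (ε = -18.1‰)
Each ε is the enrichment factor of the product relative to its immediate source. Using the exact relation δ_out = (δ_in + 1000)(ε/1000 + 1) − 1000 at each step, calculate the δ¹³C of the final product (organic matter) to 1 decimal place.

-60.7‰

step 1: δ = (-32.70 + 1000)·(-23.1/1000 + 1) − 1000 = -55.04‰
step 2: δ = (-55.04 + 1000)·(12.3/1000 + 1) − 1000 = -43.42‰
step 3: δ = (-43.42 + 1000)·(-18.1/1000 + 1) − 1000 = -60.74‰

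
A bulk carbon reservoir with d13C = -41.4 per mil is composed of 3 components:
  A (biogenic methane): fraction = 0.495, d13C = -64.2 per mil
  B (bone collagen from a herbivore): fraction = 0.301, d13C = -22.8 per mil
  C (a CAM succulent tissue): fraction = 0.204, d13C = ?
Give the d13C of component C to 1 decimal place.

Isotope mass balance: δ_bulk = Σ fᵢ·δᵢ.
-41.4 = 0.495×(-64.2) + 0.301×(-22.8) + 0.204×δ_C
0.204·δ_C = -41.4 − (-38.642) = -2.758
δ_C = -2.758 / 0.204 = -13.52 per mil

-13.5 per mil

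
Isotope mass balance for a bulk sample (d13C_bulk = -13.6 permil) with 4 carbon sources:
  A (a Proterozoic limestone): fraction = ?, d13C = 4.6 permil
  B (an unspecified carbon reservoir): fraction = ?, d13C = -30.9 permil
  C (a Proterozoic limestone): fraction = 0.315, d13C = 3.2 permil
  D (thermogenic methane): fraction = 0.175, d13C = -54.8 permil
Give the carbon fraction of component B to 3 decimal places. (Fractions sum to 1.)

Let f_B and f_A be the unknown fractions; fractions sum to 1 so f_B + f_A = 0.510.
Mass balance: Σ fᵢ·δᵢ = δ_bulk ⇒ f_B·(-30.9) + f_A·(4.6) = -13.6 − (-8.582) = -5.018
Substitute f_A = 0.510 − f_B:
f_B·(-30.9 − 4.6) = -5.018 − 0.510×(4.6) = -7.364
f_B = -7.364 / -35.5 = 0.2074

0.207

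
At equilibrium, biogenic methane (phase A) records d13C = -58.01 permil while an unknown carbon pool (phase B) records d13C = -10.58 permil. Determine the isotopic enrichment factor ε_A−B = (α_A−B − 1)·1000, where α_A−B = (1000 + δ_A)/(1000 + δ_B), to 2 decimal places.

-47.94 permil

α_A−B = (1000 + -58.01) / (1000 + -10.58) = 941.99 / 989.42 = 0.952063
ε_A−B = (0.952063 − 1) × 1000 = -47.937 permil
(The approximation ε ≈ δ_A − δ_B would give -47.43 permil.)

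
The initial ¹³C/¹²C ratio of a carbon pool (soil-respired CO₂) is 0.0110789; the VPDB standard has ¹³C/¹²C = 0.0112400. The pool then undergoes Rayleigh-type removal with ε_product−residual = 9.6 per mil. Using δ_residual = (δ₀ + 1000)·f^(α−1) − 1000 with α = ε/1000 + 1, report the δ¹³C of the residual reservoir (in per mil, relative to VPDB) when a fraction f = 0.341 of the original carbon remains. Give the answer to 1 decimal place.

δ₀ = (0.0110789/0.0112400 − 1)×1000 = (0.985667 − 1)×1000 = -14.333 per mil
α − 1 = ε/1000 = 0.0096
f^(α−1) = 0.341^(0.0096) = 0.989725
δ_res = (-14.333 + 1000) × 0.989725 − 1000 = 975.539 − 1000 = -24.46 per mil

-24.5 per mil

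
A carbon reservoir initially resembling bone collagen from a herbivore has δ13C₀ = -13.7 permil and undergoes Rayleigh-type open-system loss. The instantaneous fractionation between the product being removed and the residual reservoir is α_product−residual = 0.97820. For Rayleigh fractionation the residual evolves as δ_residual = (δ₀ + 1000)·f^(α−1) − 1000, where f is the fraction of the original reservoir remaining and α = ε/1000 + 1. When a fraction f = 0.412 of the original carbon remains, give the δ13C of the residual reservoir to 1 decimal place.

5.6 permil

Rayleigh residual: δ_res = (δ₀ + 1000)·f^(α−1) − 1000
α − 1 = -0.02180
f^(α−1) = 0.412^(-0.02180) = 1.019519
δ_res = (-13.7 + 1000) × 1.019519 − 1000 = 1005.551 − 1000 = 5.55 permil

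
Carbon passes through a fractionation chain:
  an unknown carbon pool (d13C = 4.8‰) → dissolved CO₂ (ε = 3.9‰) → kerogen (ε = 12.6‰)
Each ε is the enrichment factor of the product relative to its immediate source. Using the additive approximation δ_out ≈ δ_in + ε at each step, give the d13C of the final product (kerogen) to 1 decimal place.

21.3‰

step 1: δ ≈ 4.8 + (3.9) = 8.7‰
step 2: δ ≈ 8.7 + (12.6) = 21.3‰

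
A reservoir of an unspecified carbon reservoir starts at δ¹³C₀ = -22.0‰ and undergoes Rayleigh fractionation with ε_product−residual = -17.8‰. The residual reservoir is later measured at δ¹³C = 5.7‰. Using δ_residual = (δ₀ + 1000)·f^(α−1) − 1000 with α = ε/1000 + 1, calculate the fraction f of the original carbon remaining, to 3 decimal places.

0.208

α − 1 = ε/1000 = -0.0178
(δ_res + 1000)/(δ₀ + 1000) = (5.7 + 1000)/(-22.0 + 1000) = 1005.7/978.0 = 1.028323
f = 1.028323^(1/-0.0178) = exp(ln(1.028323)/-0.0178) = exp(0.02793/-0.0178)
f = exp(-1.5691) = 0.2082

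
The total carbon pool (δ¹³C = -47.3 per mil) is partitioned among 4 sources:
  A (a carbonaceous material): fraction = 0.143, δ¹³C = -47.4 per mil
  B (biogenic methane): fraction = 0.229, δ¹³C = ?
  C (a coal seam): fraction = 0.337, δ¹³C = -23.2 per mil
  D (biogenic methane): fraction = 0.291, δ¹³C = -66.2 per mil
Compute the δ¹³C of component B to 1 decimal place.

Isotope mass balance: δ_bulk = Σ fᵢ·δᵢ.
-47.3 = 0.143×(-47.4) + 0.229×δ_B + 0.337×(-23.2) + 0.291×(-66.2)
0.229·δ_B = -47.3 − (-33.861) = -13.439
δ_B = -13.439 / 0.229 = -58.69 per mil

-58.7 per mil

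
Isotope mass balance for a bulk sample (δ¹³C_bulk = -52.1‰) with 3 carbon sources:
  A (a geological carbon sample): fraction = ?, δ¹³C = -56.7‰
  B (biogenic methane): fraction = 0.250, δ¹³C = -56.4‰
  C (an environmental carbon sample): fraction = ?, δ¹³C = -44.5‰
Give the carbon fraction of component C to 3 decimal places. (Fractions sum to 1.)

0.371

Let f_C and f_A be the unknown fractions; fractions sum to 1 so f_C + f_A = 0.750.
Mass balance: Σ fᵢ·δᵢ = δ_bulk ⇒ f_C·(-44.5) + f_A·(-56.7) = -52.1 − (-14.100) = -38.000
Substitute f_A = 0.750 − f_C:
f_C·(-44.5 − -56.7) = -38.000 − 0.750×(-56.7) = 4.525
f_C = 4.525 / 12.2 = 0.3709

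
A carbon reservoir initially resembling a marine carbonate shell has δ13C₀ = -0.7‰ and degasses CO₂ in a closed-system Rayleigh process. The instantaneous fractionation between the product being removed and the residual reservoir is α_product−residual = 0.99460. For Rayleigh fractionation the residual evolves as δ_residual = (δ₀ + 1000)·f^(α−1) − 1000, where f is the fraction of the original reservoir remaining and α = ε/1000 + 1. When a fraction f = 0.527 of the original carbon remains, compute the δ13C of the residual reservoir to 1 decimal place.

2.8‰

Rayleigh residual: δ_res = (δ₀ + 1000)·f^(α−1) − 1000
α − 1 = -0.00540
f^(α−1) = 0.527^(-0.00540) = 1.003465
δ_res = (-0.7 + 1000) × 1.003465 − 1000 = 1002.763 − 1000 = 2.76‰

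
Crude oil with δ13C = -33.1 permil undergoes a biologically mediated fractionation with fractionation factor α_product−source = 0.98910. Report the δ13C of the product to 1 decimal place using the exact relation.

δ_product = (δ_source + 1000)·α − 1000
δ_product = (-33.1 + 1000) × 0.98910 − 1000
δ_product = 956.361 − 1000 = -43.64 permil

-43.6 permil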